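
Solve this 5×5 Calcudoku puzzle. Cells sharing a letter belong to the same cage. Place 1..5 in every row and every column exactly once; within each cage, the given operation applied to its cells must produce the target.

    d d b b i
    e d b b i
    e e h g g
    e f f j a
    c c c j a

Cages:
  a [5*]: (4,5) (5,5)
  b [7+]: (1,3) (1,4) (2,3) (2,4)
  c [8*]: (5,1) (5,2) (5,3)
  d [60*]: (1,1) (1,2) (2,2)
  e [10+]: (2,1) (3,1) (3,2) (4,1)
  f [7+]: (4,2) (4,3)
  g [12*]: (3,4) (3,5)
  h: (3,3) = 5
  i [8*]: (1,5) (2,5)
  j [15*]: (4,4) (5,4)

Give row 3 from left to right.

Cage h is a single given cell, which forces (3,3) = 5.
In row 5, 3 can only go at (5,4), so (5,4) = 3.
3 is placed in column 4; hence (3,4) = 4.
Cage g needs two cells with product 12, leaving (3,5) = 3.
3 is placed in column 4, so (4,4) = 5.
Row 4 now contains 5; hence (4,5) = 1.
Column 5 now contains 1; hence (5,5) = 5.
Row 4 needs a 2, and only (4,1) is open for it.
Cage e has sum 10, leaving (2,1) = 5.
Column 1 now contains 2, leaving (3,1) = 1.
Cage e needs sum 10, which forces (3,2) = 2.
1 is placed in column 1, which forces (5,1) = 4.
4 is placed in row 5, so (5,2) = 1.
Row 5 already has 1; hence (5,3) = 2.
Column 1 already has 4, which forces (1,1) = 3.
The 3 cells of cage d must have product 60, so (1,2) = 5.
Row 1 already has 3; hence (1,3) = 1.
Row 1 already has 1, leaving (1,4) = 2.
2 is placed in row 1, leaving (1,5) = 4.
Cage d needs product 60; hence (2,2) = 4.
Column 3 now contains 1; hence (2,3) = 3.
Column 4 now contains 2, which forces (2,4) = 1.
4 is placed in column 5, so (2,5) = 2.
4 is placed in column 2, leaving (4,2) = 3.
3 is placed in column 3; hence (4,3) = 4.
The full grid is 3 5 1 2 4 / 5 4 3 1 2 / 1 2 5 4 3 / 2 3 4 5 1 / 4 1 2 3 5.

1 2 5 4 3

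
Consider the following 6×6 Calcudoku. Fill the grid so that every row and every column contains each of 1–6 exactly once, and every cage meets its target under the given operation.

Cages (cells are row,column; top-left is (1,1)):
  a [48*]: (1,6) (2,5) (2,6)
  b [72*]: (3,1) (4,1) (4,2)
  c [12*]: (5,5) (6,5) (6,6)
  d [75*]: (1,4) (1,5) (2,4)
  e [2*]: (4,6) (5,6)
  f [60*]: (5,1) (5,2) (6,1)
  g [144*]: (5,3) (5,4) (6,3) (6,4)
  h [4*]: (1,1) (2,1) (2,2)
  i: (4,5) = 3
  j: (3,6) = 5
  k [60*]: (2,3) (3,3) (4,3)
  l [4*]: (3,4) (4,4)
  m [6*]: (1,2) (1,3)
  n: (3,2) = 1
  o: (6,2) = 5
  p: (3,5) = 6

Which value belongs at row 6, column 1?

4

The 3 cells of cage d must have product 75, leaving (1,4) = 3.
Cage d has product 75, leaving (1,5) = 5.
Cage d needs product 75, leaving (2,4) = 5.
Cage n is a single given cell; hence (3,2) = 1.
Row 3 already has 1, leaving (3,4) = 4.
P is a freebie; hence (3,5) = 6.
Cage j is a single given cell, so (3,6) = 5.
4 is placed in column 4; hence (4,4) = 1.
I is a freebie, leaving (4,5) = 3.
Row 4 now contains 1, which forces (4,6) = 2.
Column 6 now contains 2; hence (5,6) = 1.
Cage o is a single given cell, so (6,2) = 5.
Cage h needs product 4, leaving (1,1) = 2.
Cage m's pair has product 6, so (1,2) = 6.
The two cells of cage m must have product 6, so (1,3) = 1.
6 is placed in row 1; hence (1,6) = 4.
Cage h needs product 4, leaving (2,1) = 1.
Column 2 already has 1, leaving (2,2) = 2.
Row 2 already has 2, which forces (2,5) = 4.
Row 3 already has 6, which forces (3,1) = 3.
3 is placed in row 3, which forces (3,3) = 2.
6 is placed in column 2, which forces (4,2) = 4.
Cage k needs product 60, so (4,3) = 5.
The 3 cells of cage f must have product 60; hence (5,1) = 5.
4 is placed in column 2, so (5,2) = 3.
Column 5 already has 4, so (5,5) = 2.
Cage c needs product 12, so (6,5) = 1.
4 is placed in row 2, so (2,3) = 6.
Cage a has product 48, so (2,6) = 3.
Row 4 now contains 4, so (4,1) = 6.
The 4 cells of cage g must have product 144, leaving (5,3) = 4.
Row 5 now contains 2; hence (5,4) = 6.
The 3 cells of cage f must have product 60, so (6,1) = 4.
Cage g needs product 144, which forces (6,3) = 3.
The 4 cells of cage g must have product 144, which forces (6,4) = 2.
Cage c needs product 12, which forces (6,6) = 6.
Filled in: 2 6 1 3 5 4 / 1 2 6 5 4 3 / 3 1 2 4 6 5 / 6 4 5 1 3 2 / 5 3 4 6 2 1 / 4 5 3 2 1 6.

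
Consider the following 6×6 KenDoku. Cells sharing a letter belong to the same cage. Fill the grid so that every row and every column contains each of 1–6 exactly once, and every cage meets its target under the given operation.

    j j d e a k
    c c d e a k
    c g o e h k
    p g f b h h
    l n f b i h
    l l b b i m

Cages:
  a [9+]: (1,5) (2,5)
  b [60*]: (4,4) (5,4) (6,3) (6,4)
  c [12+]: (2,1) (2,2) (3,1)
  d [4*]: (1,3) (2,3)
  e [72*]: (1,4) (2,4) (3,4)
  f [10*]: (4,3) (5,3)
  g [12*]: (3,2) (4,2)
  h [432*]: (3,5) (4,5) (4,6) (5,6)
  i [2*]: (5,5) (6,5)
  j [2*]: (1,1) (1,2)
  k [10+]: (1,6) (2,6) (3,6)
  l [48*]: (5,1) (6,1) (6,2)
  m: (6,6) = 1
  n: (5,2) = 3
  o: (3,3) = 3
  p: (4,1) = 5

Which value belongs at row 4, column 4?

1

Cage o is given, leaving (3,3) = 3.
Cage p is given, which forces (4,1) = 5.
5 is placed in row 4; hence (4,3) = 2.
N is a freebie, so (5,2) = 3.
Column 3 already has 2; hence (5,3) = 5.
M is a freebie; hence (6,6) = 1.
The two cells of cage g must have product 12, so (3,2) = 2.
2 is placed in row 3, so (3,6) = 5.
Cage g's pair has product 12, which forces (4,2) = 6.
Cage i's pair has product 2, so (5,5) = 1.
6 is placed in column 2; hence (6,2) = 4.
Row 6 now contains 4, so (6,3) = 6.
Cage b has product 60, leaving (6,4) = 5.
Row 6 now contains 1; hence (6,5) = 2.
The two cells of cage j must have product 2, leaving (1,1) = 2.
2 is placed in column 2, which forces (1,2) = 1.
1 is placed in row 1, leaving (1,3) = 4.
Row 1 now contains 2, leaving (1,6) = 3.
Column 2 now contains 4, leaving (2,2) = 5.
Column 3 now contains 4, leaving (2,3) = 1.
Column 6 now contains 3; hence (2,6) = 2.
The 4 cells of cage h must have product 432, so (3,5) = 6.
Cage b needs product 60, leaving (4,4) = 1.
Column 6 now contains 3; hence (4,6) = 4.
Cage l has product 48, which forces (5,1) = 4.
1 is placed in row 5, leaving (5,4) = 2.
Cage h needs product 432, leaving (5,6) = 6.
Row 6 now contains 2, which forces (6,1) = 3.
Row 1 already has 3, so (1,4) = 6.
Column 5 now contains 6, which forces (1,5) = 5.
3 is placed in column 1; hence (2,1) = 6.
The 3 cells of cage e must have product 72, so (2,4) = 3.
Cage a's pair has sum 9; hence (2,5) = 4.
4 is placed in column 1; hence (3,1) = 1.
6 is placed in row 3, which forces (3,4) = 4.
Row 4 already has 4, leaving (4,5) = 3.
Filled in: 2 1 4 6 5 3 / 6 5 1 3 4 2 / 1 2 3 4 6 5 / 5 6 2 1 3 4 / 4 3 5 2 1 6 / 3 4 6 5 2 1.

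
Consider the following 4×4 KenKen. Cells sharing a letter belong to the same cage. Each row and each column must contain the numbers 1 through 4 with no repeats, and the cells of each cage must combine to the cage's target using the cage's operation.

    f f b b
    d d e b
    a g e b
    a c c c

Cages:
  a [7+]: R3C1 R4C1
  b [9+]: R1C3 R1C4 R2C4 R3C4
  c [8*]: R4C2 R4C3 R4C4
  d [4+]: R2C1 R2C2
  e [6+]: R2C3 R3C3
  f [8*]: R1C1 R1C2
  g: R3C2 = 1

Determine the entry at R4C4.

4

Cage g is a single given cell; hence R3C2 = 1.
Cage d's pair has sum 4, leaving R2C1 = 1.
1 is placed in column 2; hence R2C2 = 3.
Cage b needs sum 9; hence R1C4 = 1.
Cage c has product 8, so R4C3 = 1.
The only place for 3 in row 1 is R1C3.
Cage b needs sum 9; hence R2C4 = 2.
Cage b needs sum 9, leaving R3C4 = 3.
Column 4 now contains 2; hence R4C4 = 4.
2 is placed in row 2, leaving R2C3 = 4.
3 is placed in row 3, which forces R3C1 = 4.
Cage e's pair has sum 6; hence R3C3 = 2.
4 is placed in row 4, so R4C1 = 3.
4 is placed in row 4; hence R4C2 = 2.
4 is placed in column 1, so R1C1 = 2.
2 is placed in column 2, which forces R1C2 = 4.
The full grid is 2 4 3 1 / 1 3 4 2 / 4 1 2 3 / 3 2 1 4.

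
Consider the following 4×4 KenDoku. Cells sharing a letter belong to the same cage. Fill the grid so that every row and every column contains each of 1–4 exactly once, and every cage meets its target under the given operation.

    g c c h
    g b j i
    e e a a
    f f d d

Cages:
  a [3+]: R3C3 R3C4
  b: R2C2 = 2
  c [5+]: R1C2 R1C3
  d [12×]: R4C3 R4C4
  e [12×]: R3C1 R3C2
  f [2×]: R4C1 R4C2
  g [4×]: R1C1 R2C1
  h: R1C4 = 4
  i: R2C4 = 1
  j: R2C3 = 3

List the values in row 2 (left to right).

Cage h is a single given cell, which forces R1C4 = 4.
Cage b is a single given cell; hence R2C2 = 2.
J is a freebie, which forces R2C3 = 3.
Cage i is given, leaving R2C4 = 1.
Column 4 already has 1, which forces R3C4 = 2.
Column 2 now contains 2; hence R4C2 = 1.
Column 3 now contains 3, so R4C3 = 4.
Column 4 already has 4, leaving R4C4 = 3.
Row 1 now contains 4; hence R1C1 = 1.
Column 2 already has 1, leaving R1C2 = 3.
The two cells of cage c must have sum 5, so R1C3 = 2.
Row 2 now contains 1; hence R2C1 = 4.
Column 1 already has 4, so R3C1 = 3.
Column 2 now contains 3, so R3C2 = 4.
Row 3 already has 2, leaving R3C3 = 1.
Row 4 already has 1; hence R4C1 = 2.
The full grid is 1 3 2 4 / 4 2 3 1 / 3 4 1 2 / 2 1 4 3.

4 2 3 1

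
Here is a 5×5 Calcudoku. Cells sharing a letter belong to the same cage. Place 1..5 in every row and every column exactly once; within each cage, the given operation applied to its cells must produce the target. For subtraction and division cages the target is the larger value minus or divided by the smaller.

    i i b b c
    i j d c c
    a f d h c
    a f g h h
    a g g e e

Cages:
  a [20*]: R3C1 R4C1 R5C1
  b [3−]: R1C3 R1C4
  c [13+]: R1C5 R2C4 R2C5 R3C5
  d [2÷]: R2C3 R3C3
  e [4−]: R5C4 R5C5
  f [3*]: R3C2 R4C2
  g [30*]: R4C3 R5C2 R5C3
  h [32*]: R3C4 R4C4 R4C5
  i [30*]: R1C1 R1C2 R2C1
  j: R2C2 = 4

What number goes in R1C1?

Cage j is given; hence R2C2 = 4.
Cage h needs product 32, leaving R3C4 = 4.
Cage h needs product 32, leaving R4C4 = 2.
Cage h needs product 32; hence R4C5 = 4.
The 3 cells of cage a must have product 20, so R5C1 = 4.
The only place for 4 in row 1 is R1C3.
Cage b's pair has difference 3, leaving R1C4 = 1.
1 is placed in column 4, so R5C4 = 5.
Row 5 now contains 5, so R5C5 = 1.
Column 4 already has 5, which forces R2C4 = 3.
Cage g has product 30, which forces R4C3 = 5.
The 3 cells of cage a must have product 20, leaving R3C1 = 5.
Row 4 already has 5, leaving R4C1 = 1.
Row 4 now contains 1, so R4C2 = 3.
Column 2 now contains 3; hence R5C2 = 2.
2 is placed in row 5, so R5C3 = 3.
Cage i needs product 30, so R1C1 = 3.
Column 2 already has 2; hence R1C2 = 5.
5 is placed in row 1; hence R1C5 = 2.
5 is placed in column 1, leaving R2C1 = 2.
Row 2 now contains 2, so R2C3 = 1.
Column 5 already has 2; hence R2C5 = 5.
Column 2 now contains 3, leaving R3C2 = 1.
Column 3 now contains 1, leaving R3C3 = 2.
Column 5 already has 2, leaving R3C5 = 3.
Completed grid: 3 5 4 1 2 / 2 4 1 3 5 / 5 1 2 4 3 / 1 3 5 2 4 / 4 2 3 5 1.

3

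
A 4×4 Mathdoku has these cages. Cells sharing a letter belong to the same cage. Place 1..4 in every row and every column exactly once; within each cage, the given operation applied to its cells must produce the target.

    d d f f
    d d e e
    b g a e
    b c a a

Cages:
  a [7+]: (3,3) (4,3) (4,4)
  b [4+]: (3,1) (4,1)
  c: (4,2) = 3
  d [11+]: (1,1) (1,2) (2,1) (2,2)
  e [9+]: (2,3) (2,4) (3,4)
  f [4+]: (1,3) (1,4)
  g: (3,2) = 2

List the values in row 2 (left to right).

G is a freebie, which forces (3,2) = 2.
Cage c is a single given cell, leaving (4,2) = 3.
Cage b's pair has sum 4, which forces (3,1) = 3.
3 is placed in row 3, leaving (3,4) = 4.
Row 4 already has 3, leaving (4,1) = 1.
1 is placed in row 4, which forces (4,4) = 2.
Row 3 now contains 4, leaving (3,3) = 1.
2 is placed in row 4; hence (4,3) = 4.
Column 3 already has 1, so (1,3) = 3.
The two cells of cage f must have sum 4, which forces (1,4) = 1.
4 is placed in column 3, leaving (2,3) = 2.
The 3 cells of cage e must have sum 9, so (2,4) = 3.
Cage d needs sum 11, which forces (1,1) = 2.
Row 1 now contains 1, so (1,2) = 4.
Row 2 already has 2, so (2,1) = 4.
The 4 cells of cage d must have sum 11, which forces (2,2) = 1.
Completed grid: 2 4 3 1 / 4 1 2 3 / 3 2 1 4 / 1 3 4 2.

4 1 2 3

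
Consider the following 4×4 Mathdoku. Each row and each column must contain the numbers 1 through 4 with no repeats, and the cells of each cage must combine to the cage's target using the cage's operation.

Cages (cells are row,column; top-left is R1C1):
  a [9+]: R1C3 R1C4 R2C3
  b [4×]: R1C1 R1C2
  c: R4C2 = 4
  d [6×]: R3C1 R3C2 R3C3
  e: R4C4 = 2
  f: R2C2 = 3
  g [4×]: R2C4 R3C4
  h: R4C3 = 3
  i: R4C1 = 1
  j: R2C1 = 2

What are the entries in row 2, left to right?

Cage j is given, so R2C1 = 2.
Cage f is given, leaving R2C2 = 3.
3 is placed in row 2; hence R2C3 = 4.
Row 2 already has 4, which forces R2C4 = 1.
Column 4 now contains 1, leaving R3C4 = 4.
I is a freebie, leaving R4C1 = 1.
Cage c is given, leaving R4C2 = 4.
Cage h is a single given cell; hence R4C3 = 3.
Cage e is a single given cell, leaving R4C4 = 2.
Column 1 already has 1, which forces R1C1 = 4.
4 is placed in column 2; hence R1C2 = 1.
Cage a has sum 9, leaving R1C3 = 2.
2 is placed in column 4, which forces R1C4 = 3.
Column 1 already has 1, so R3C1 = 3.
Column 2 already has 1; hence R3C2 = 2.
Column 3 now contains 2, leaving R3C3 = 1.
Filled in: 4 1 2 3 / 2 3 4 1 / 3 2 1 4 / 1 4 3 2.

2 3 4 1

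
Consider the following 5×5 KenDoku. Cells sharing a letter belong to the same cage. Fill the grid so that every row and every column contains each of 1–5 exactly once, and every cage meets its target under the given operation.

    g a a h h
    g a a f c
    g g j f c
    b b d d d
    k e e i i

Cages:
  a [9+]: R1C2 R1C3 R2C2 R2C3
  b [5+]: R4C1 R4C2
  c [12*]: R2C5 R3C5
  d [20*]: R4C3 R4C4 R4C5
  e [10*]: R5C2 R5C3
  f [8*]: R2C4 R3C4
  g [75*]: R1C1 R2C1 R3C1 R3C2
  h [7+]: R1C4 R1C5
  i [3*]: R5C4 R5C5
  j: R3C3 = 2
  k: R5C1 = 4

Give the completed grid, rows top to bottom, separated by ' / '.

Cage g needs product 75, leaving R3C2 = 5.
Cage j is a single given cell, so R3C3 = 2.
Row 3 now contains 2, leaving R3C4 = 4.
4 is placed in row 3, so R3C5 = 3.
Cage k is a single given cell; hence R5C1 = 4.
5 is placed in column 2, which forces R5C2 = 2.
2 is placed in column 3; hence R5C3 = 5.
Column 5 now contains 3, so R5C5 = 1.
Column 4 now contains 4, which forces R2C4 = 2.
Column 5 now contains 3, which forces R2C5 = 4.
3 is placed in row 3, so R3C1 = 1.
Column 1 now contains 1, leaving R4C1 = 2.
4 is placed in column 5, which forces R4C5 = 5.
Row 5 already has 1, which forces R5C4 = 3.
Column 4 now contains 3, so R1C4 = 5.
Column 5 now contains 5, which forces R1C5 = 2.
The two cells of cage b must have sum 5, so R4C2 = 3.
Cage d needs product 20, leaving R4C3 = 4.
5 is placed in row 4, so R4C4 = 1.
5 is placed in row 1, which forces R1C1 = 3.
Cage a has sum 9; hence R1C2 = 4.
Column 3 now contains 4, leaving R1C3 = 1.
Cage g has product 75, leaving R2C1 = 5.
3 is placed in column 2; hence R2C2 = 1.
Cage a needs sum 9, leaving R2C3 = 3.

3 4 1 5 2 / 5 1 3 2 4 / 1 5 2 4 3 / 2 3 4 1 5 / 4 2 5 3 1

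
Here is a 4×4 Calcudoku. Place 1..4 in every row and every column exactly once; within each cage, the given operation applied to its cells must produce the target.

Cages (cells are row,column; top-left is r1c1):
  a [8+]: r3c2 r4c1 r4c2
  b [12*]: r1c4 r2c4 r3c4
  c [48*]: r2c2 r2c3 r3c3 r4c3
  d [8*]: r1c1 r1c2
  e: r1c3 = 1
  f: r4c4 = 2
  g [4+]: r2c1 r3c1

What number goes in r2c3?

4

Cage e is a single given cell, which forces r1c3 = 1.
Cage f is given; hence r4c4 = 2.
Cage c has product 48, which forces r2c2 = 2.
The 4 cells of cage c must have product 48, leaving r3c3 = 2.
The two cells of cage d must have product 8, so r1c1 = 2.
Column 2 already has 2, which forces r1c2 = 4.
4 is placed in row 1; hence r1c4 = 3.
The 3 cells of cage a must have sum 8; hence r4c1 = 4.
4 is placed in row 4; hence r4c3 = 3.
3 is placed in column 3; hence r2c3 = 4.
4 is placed in row 2, leaving r2c4 = 1.
The 3 cells of cage a must have sum 8; hence r3c2 = 3.
Column 4 already has 1, leaving r3c4 = 4.
Row 4 now contains 3; hence r4c2 = 1.
1 is placed in row 2, leaving r2c1 = 3.
3 is placed in row 3, so r3c1 = 1.
Completed grid: 2 4 1 3 / 3 2 4 1 / 1 3 2 4 / 4 1 3 2.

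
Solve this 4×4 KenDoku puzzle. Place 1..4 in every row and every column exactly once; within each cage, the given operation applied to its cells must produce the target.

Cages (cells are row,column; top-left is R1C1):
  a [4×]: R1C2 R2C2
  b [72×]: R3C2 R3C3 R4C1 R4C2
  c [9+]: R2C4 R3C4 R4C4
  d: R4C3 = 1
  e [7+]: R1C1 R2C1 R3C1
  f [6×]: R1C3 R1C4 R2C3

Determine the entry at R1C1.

2

D is a freebie, leaving R4C3 = 1.
The 3 cells of cage f must have product 6, so R1C4 = 1.
1 is placed in row 1, which forces R1C2 = 4.
Cage a's pair has product 4, which forces R2C2 = 1.
Row 1 already has 4; hence R1C1 = 2.
Row 1 now contains 2, which forces R1C3 = 3.
The 3 cells of cage e must have sum 7, which forces R2C1 = 4.
Column 3 now contains 3, leaving R2C3 = 2.
Row 2 already has 2; hence R2C4 = 3.
The 3 cells of cage e must have sum 7, leaving R3C1 = 1.
Column 3 now contains 3; hence R3C3 = 4.
Row 3 already has 4, so R3C4 = 2.
4 is placed in column 1; hence R4C1 = 3.
Row 4 now contains 3, leaving R4C2 = 2.
2 is placed in column 4, so R4C4 = 4.
Row 3 already has 2, leaving R3C2 = 3.
Filled in: 2 4 3 1 / 4 1 2 3 / 1 3 4 2 / 3 2 1 4.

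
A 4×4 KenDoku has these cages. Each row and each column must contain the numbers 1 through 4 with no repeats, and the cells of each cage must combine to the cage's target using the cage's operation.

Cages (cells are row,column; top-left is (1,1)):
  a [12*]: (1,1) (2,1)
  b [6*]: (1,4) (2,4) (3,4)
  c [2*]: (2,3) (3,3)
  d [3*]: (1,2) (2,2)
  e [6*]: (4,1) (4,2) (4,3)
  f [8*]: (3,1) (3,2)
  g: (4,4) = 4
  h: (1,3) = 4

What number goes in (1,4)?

Cage h is given, leaving (1,3) = 4.
G is a freebie, leaving (4,4) = 4.
Row 1 already has 4, which forces (1,1) = 3.
Row 1 now contains 3, so (1,2) = 1.
Row 1 already has 1, leaving (1,4) = 2.
The two cells of cage a must have product 12; hence (2,1) = 4.
Column 2 already has 1, leaving (2,2) = 3.
Row 2 now contains 3, so (2,4) = 1.
Column 1 now contains 4, so (3,1) = 2.
Row 3 now contains 2, leaving (3,2) = 4.
Row 3 now contains 2, leaving (3,3) = 1.
Column 4 now contains 1, so (3,4) = 3.
Column 1 now contains 2; hence (4,1) = 1.
3 is placed in column 2; hence (4,2) = 2.
Row 4 already has 2, which forces (4,3) = 3.
Row 2 now contains 1, which forces (2,3) = 2.
Filled in: 3 1 4 2 / 4 3 2 1 / 2 4 1 3 / 1 2 3 4.

2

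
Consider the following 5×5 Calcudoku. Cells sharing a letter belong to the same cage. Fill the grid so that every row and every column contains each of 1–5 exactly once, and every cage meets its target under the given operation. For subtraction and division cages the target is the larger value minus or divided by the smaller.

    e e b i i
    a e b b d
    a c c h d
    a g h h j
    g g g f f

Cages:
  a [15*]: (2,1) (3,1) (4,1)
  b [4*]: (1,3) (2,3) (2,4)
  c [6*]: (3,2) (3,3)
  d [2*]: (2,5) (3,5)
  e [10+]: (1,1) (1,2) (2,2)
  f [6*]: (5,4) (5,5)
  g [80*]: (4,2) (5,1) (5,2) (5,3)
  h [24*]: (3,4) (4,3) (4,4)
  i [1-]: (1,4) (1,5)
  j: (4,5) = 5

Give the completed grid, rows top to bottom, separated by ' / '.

Cage j is a single given cell, leaving (4,5) = 5.
In row 3, 4 can only go at (3,4), so (3,4) = 4.
The only place for 5 in row 3 is (3,1).
In row 2, 5 can only go at (2,2), so (2,2) = 5.
Cage g has product 80; hence (5,3) = 5.
The only place for 5 in row 1 is (1,4).
The two cells of cage i must have difference 1, so (1,5) = 4.
In row 1, 1 can only go at (1,3), so (1,3) = 1.
Column 3 already has 1, which forces (2,3) = 4.
Cage b has product 4; hence (2,4) = 1.
Row 2 already has 1, so (2,5) = 2.
2 is placed in column 5; hence (3,5) = 1.
2 is placed in column 5, which forces (5,5) = 3.
Row 2 already has 1; hence (2,1) = 3.
The 3 cells of cage a must have product 15, leaving (4,1) = 1.
Row 5 now contains 3; hence (5,4) = 2.
Column 1 now contains 3, so (1,1) = 2.
Cage e has sum 10, so (1,2) = 3.
Column 2 already has 3; hence (3,2) = 2.
2 is placed in row 3; hence (3,3) = 3.
The 4 cells of cage g must have product 80, leaving (4,2) = 4.
Cage h has product 24, so (4,3) = 2.
Column 4 now contains 2; hence (4,4) = 3.
Row 5 now contains 2, leaving (5,1) = 4.
Cage g needs product 80, which forces (5,2) = 1.

2 3 1 5 4 / 3 5 4 1 2 / 5 2 3 4 1 / 1 4 2 3 5 / 4 1 5 2 3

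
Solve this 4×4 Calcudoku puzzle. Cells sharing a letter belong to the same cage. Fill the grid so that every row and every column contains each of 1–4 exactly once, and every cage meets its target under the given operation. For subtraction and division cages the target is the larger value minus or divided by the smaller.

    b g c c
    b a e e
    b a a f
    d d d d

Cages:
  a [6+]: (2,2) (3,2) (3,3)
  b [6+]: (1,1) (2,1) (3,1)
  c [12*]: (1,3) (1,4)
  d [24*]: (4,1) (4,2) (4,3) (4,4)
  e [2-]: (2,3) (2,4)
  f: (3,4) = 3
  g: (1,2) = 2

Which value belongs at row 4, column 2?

G is a freebie, leaving (1,2) = 2.
Cage f is given; hence (3,4) = 3.
Cage c's pair has product 12; hence (1,3) = 3.
3 is placed in column 4, leaving (1,4) = 4.
Row 1 now contains 3, leaving (1,1) = 1.
Cage b needs sum 6, leaving (2,1) = 3.
Row 2 already has 3, which forces (2,2) = 1.
Cage e's pair has difference 2, leaving (2,3) = 4.
Cage e needs two cells with difference 2, which forces (2,4) = 2.
Cage b needs sum 6, so (3,1) = 2.
Column 2 now contains 1; hence (3,2) = 4.
Row 3 now contains 2, so (3,3) = 1.
2 is placed in column 1, so (4,1) = 4.
4 is placed in column 2; hence (4,2) = 3.
1 is placed in column 3, so (4,3) = 2.
Column 4 already has 2; hence (4,4) = 1.
The full grid is 1 2 3 4 / 3 1 4 2 / 2 4 1 3 / 4 3 2 1.

3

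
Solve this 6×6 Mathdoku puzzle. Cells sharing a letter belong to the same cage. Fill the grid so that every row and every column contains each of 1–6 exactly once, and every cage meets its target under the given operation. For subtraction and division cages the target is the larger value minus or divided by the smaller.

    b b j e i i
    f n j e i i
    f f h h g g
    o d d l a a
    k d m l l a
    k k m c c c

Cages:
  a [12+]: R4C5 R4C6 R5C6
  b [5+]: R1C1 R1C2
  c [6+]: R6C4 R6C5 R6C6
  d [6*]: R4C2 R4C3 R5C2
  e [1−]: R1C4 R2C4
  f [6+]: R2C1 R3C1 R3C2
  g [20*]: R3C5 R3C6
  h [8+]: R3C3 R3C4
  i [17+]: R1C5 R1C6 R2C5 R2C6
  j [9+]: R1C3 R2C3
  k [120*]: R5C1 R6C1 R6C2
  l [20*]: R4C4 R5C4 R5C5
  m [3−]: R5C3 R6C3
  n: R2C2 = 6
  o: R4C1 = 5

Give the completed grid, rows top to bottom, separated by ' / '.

Cage n is a single given cell, so R2C2 = 6.
O is a freebie, leaving R4C1 = 5.
Cage k has product 120, leaving R6C2 = 5.
Column 2 needs a 4, and only R1C2 is open for it.
Cage b needs two cells with sum 5; hence R1C1 = 1.
Cage f needs sum 6; hence R3C2 = 1.
Cage d has product 6, leaving R4C3 = 1.
In row 6, 4 can only go at R6C1, so R6C1 = 4.
Column 1 now contains 4, leaving R5C1 = 6.
Row 5 needs a 4, and only R5C6 is open for it.
Cage g needs two cells with product 20; hence R3C5 = 4.
Column 6 now contains 4, so R3C6 = 5.
The 4 cells of cage i must have sum 17; hence R1C5 = 3.
Cage i needs sum 17, leaving R1C6 = 6.
Cage i has sum 17, so R2C5 = 5.
The 4 cells of cage i must have sum 17; hence R2C6 = 3.
Column 6 now contains 6, leaving R4C6 = 2.
Column 6 now contains 2, so R6C6 = 1.
6 is placed in row 1; hence R1C3 = 5.
5 is placed in row 1, leaving R1C4 = 2.
Row 2 already has 3, leaving R2C1 = 2.
Row 2 already has 3, so R2C3 = 4.
Row 2 already has 4, which forces R2C4 = 1.
The 3 cells of cage f must have sum 6, so R3C1 = 3.
2 is placed in column 4; hence R3C4 = 6.
Row 4 now contains 2, leaving R4C2 = 3.
Row 4 now contains 2, which forces R4C4 = 4.
Row 4 now contains 2, so R4C5 = 6.
Cage d needs product 6, which forces R5C2 = 2.
Column 3 already has 5, which forces R5C3 = 3.
Cage l needs product 20, so R5C4 = 5.
Cage l has product 20; hence R5C5 = 1.
Cage c has sum 6, which forces R6C4 = 3.
Row 6 already has 1, so R6C5 = 2.
Row 3 already has 6, which forces R3C3 = 2.
Row 6 already has 2, which forces R6C3 = 6.

1 4 5 2 3 6 / 2 6 4 1 5 3 / 3 1 2 6 4 5 / 5 3 1 4 6 2 / 6 2 3 5 1 4 / 4 5 6 3 2 1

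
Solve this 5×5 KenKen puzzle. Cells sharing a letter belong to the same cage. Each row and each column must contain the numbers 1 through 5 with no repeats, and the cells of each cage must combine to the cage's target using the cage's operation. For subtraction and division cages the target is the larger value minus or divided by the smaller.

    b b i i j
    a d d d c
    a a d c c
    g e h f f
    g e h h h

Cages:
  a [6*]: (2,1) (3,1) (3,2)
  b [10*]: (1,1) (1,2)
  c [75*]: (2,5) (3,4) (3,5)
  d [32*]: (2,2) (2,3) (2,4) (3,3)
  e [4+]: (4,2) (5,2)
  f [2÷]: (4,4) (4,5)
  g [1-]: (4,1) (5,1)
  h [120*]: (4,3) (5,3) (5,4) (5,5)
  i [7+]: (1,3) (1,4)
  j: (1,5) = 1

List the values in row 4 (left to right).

4 3 5 1 2

Cage j is given; hence (1,5) = 1.
The 3 cells of cage c must have product 75, so (2,5) = 5.
The 4 cells of cage d must have product 32, which forces (3,3) = 4.
Cage c needs product 75, so (3,4) = 5.
Cage c needs product 75, which forces (3,5) = 3.
Cage a needs product 6, so (2,1) = 3.
Row 1 needs a 3, and only (1,3) is open for it.
The two cells of cage i must have sum 7, which forces (1,4) = 4.
Cage h needs product 120, leaving (5,4) = 3.
Cage h needs product 120, so (5,5) = 4.
Cage d has product 32, so (2,2) = 4.
The two cells of cage e must have sum 4; hence (4,2) = 3.
Cage f needs two cells with quotient 2, so (4,4) = 1.
Column 5 now contains 4; hence (4,5) = 2.
Row 5 now contains 3, so (5,2) = 1.
Cage d has product 32, which forces (2,3) = 1.
1 is placed in column 4; hence (2,4) = 2.
Cage a needs product 6; hence (3,1) = 1.
Column 2 already has 1, which forces (3,2) = 2.
Row 4 now contains 2, which forces (4,1) = 4.
Row 4 now contains 2, so (4,3) = 5.
The two cells of cage g must have difference 1; hence (5,1) = 5.
Cage h has product 120, which forces (5,3) = 2.
Column 1 already has 5, which forces (1,1) = 2.
2 is placed in column 2, leaving (1,2) = 5.
Completed grid: 2 5 3 4 1 / 3 4 1 2 5 / 1 2 4 5 3 / 4 3 5 1 2 / 5 1 2 3 4.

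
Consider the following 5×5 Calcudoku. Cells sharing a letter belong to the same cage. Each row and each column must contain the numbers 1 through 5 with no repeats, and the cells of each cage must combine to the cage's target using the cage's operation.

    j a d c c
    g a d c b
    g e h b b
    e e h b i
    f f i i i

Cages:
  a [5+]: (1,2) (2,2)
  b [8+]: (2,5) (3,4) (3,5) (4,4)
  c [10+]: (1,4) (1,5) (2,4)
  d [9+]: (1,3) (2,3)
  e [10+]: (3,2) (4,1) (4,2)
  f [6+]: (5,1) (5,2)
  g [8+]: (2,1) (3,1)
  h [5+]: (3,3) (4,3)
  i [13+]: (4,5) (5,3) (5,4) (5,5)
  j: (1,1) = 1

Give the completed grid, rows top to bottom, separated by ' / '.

1 4 5 2 3 / 3 1 4 5 2 / 5 3 2 4 1 / 2 5 3 1 4 / 4 2 1 3 5

J is a freebie; hence (1,1) = 1.
The only place for 1 in column 3 is (5,3).
Cage i needs sum 13; hence (4,5) = 4.
Row 4 already has 4, so (4,1) = 2.
Row 4 now contains 2, which forces (4,3) = 3.
Row 4 now contains 3; hence (4,4) = 1.
Column 1 now contains 2; hence (5,1) = 4.
Row 5 now contains 4, so (5,2) = 2.
Cage a's pair has sum 5, so (1,2) = 4.
4 is placed in row 1, leaving (1,3) = 5.
The two cells of cage a must have sum 5, which forces (2,2) = 1.
5 is placed in column 3, leaving (2,3) = 4.
Cage e needs sum 10, which forces (3,2) = 3.
3 is placed in column 3; hence (3,3) = 2.
Row 3 already has 2, so (3,4) = 4.
Row 3 already has 2, leaving (3,5) = 1.
Row 4 now contains 3, so (4,2) = 5.
The two cells of cage g must have sum 8, so (2,1) = 3.
The 3 cells of cage c must have sum 10, leaving (2,4) = 5.
The 4 cells of cage b must have sum 8; hence (2,5) = 2.
Row 3 already has 3, which forces (3,1) = 5.
Column 4 now contains 5, leaving (5,4) = 3.
Row 5 now contains 3, leaving (5,5) = 5.
Column 4 already has 3, which forces (1,4) = 2.
Column 5 already has 2, which forces (1,5) = 3.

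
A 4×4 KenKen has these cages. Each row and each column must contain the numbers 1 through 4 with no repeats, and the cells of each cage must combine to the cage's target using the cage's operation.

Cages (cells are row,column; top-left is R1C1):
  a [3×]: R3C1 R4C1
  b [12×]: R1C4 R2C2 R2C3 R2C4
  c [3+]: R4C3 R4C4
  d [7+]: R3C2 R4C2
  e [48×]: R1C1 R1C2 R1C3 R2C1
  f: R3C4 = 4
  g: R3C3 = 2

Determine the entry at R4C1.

Cage g is given; hence R3C3 = 2.
Cage f is given, so R3C4 = 4.
Column 3 now contains 2, so R4C3 = 1.
Row 4 now contains 1, so R4C4 = 2.
2 is placed in column 4, so R1C4 = 1.
The 4 cells of cage b must have product 12, leaving R2C2 = 1.
The 4 cells of cage b must have product 12; hence R2C3 = 4.
The 4 cells of cage b must have product 12; hence R2C4 = 3.
Cage a's pair has product 3, so R3C1 = 1.
Row 3 now contains 4, which forces R3C2 = 3.
Row 4 now contains 1, leaving R4C1 = 3.
Cage d needs two cells with sum 7, so R4C2 = 4.
3 is placed in column 1; hence R1C1 = 4.
Column 2 already has 4, which forces R1C2 = 2.
Column 3 now contains 4; hence R1C3 = 3.
4 is placed in row 2, leaving R2C1 = 2.
Completed grid: 4 2 3 1 / 2 1 4 3 / 1 3 2 4 / 3 4 1 2.

3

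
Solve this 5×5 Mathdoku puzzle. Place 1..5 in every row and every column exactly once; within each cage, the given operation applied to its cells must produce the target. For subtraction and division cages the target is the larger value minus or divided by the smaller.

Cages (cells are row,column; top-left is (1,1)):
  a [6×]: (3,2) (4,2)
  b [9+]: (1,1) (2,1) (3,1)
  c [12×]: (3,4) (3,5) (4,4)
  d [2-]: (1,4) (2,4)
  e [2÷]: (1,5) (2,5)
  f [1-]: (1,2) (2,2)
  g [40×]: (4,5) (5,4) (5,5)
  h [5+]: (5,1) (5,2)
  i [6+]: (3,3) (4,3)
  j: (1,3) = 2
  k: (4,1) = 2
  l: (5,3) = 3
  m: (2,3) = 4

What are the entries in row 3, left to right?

5 2 1 4 3

J is a freebie, so (1,3) = 2.
Cage m is a single given cell, leaving (2,3) = 4.
K is a freebie, so (4,1) = 2.
Row 4 already has 2, leaving (4,2) = 3.
Cage l is a single given cell; hence (5,3) = 3.
The two cells of cage e must have quotient 2, so (2,5) = 2.
3 is placed in column 2, leaving (3,2) = 2.
Cage f's pair has difference 1; hence (1,2) = 4.
Row 1 now contains 4; hence (1,5) = 1.
Row 2 already has 2; hence (2,2) = 5.
Column 2 already has 4, which forces (5,2) = 1.
The 3 cells of cage g must have product 40; hence (5,4) = 2.
Row 5 already has 1; hence (5,1) = 4.
Row 5 already has 4, so (5,5) = 5.
Column 5 already has 5, which forces (4,5) = 4.
Cage c needs product 12; hence (3,4) = 4.
4 is placed in column 5; hence (3,5) = 3.
Row 4 already has 4; hence (4,4) = 1.
Cage d's pair has difference 2, which forces (1,4) = 5.
Column 4 now contains 1, leaving (2,4) = 3.
Cage i needs two cells with sum 6; hence (3,3) = 1.
1 is placed in row 4; hence (4,3) = 5.
Row 1 now contains 5, so (1,1) = 3.
3 is placed in row 2, so (2,1) = 1.
Row 3 already has 1, which forces (3,1) = 5.
The full grid is 3 4 2 5 1 / 1 5 4 3 2 / 5 2 1 4 3 / 2 3 5 1 4 / 4 1 3 2 5.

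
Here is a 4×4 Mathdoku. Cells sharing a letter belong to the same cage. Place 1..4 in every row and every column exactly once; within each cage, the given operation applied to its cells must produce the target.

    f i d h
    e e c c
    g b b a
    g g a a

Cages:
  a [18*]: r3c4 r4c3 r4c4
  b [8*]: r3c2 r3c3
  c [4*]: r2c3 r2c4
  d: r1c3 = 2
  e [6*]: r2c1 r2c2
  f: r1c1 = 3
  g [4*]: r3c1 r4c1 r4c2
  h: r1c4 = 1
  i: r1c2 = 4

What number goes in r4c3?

3

Cage f is given, which forces r1c1 = 3.
Cage i is given, which forces r1c2 = 4.
Cage d is a single given cell, which forces r1c3 = 2.
H is a freebie, which forces r1c4 = 1.
Column 1 now contains 3, which forces r2c1 = 2.
Row 2 already has 2, leaving r2c2 = 3.
1 is placed in column 4, leaving r2c4 = 4.
Column 1 already has 2; hence r3c1 = 1.
Column 2 now contains 4, leaving r3c2 = 2.
Column 3 already has 2, so r3c3 = 4.
Cage a needs product 18, leaving r3c4 = 3.
1 is placed in column 1, leaving r4c1 = 4.
Column 2 already has 2; hence r4c2 = 1.
Cage a has product 18; hence r4c3 = 3.
The 3 cells of cage a must have product 18, leaving r4c4 = 2.
4 is placed in row 2; hence r2c3 = 1.
The full grid is 3 4 2 1 / 2 3 1 4 / 1 2 4 3 / 4 1 3 2.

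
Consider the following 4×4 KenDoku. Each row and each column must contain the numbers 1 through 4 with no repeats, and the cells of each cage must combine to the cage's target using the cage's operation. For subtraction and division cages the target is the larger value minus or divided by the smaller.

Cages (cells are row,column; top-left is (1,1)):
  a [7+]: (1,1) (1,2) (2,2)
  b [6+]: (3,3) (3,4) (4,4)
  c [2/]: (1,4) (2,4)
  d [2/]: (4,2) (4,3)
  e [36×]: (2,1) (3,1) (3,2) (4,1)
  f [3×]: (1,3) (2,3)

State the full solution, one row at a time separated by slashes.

2 1 3 4 / 3 4 1 2 / 4 3 2 1 / 1 2 4 3

The 4 cells of cage e must have product 36, leaving (3,2) = 3.
The only place for 3 in row 1 is (1,3).
Column 3 already has 3; hence (2,3) = 1.
Column 3 already has 1, which forces (3,3) = 2.
Column 3 now contains 2, which forces (4,3) = 4.
The 3 cells of cage b must have sum 6; hence (3,4) = 1.
Cage d needs two cells with quotient 2, so (4,2) = 2.
Cage b has sum 6, so (4,4) = 3.
Cage a needs sum 7, which forces (1,1) = 2.
Cage a has sum 7; hence (1,2) = 1.
Row 1 now contains 2, so (1,4) = 4.
The 4 cells of cage e must have product 36, so (2,1) = 3.
Column 2 already has 2; hence (2,2) = 4.
4 is placed in column 4; hence (2,4) = 2.
1 is placed in row 3, so (3,1) = 4.
Row 4 now contains 3, leaving (4,1) = 1.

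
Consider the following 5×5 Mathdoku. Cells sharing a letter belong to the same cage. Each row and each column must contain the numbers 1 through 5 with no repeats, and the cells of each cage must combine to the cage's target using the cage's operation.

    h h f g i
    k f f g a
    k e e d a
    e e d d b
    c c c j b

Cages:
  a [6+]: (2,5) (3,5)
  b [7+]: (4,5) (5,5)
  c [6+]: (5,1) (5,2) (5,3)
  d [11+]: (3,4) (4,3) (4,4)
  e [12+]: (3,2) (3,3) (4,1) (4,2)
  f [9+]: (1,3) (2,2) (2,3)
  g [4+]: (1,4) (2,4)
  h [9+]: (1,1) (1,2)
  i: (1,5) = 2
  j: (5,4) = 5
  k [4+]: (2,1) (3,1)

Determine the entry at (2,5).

Cage i is given; hence (1,5) = 2.
Cage j is a single given cell, which forces (5,4) = 5.
In row 5, 4 can only go at (5,5), so (5,5) = 4.
Column 5 now contains 4, so (4,5) = 3.
The 3 cells of cage d must have sum 11, so (4,3) = 5.
The only place for 5 in column 1 is (1,1).
Row 1 now contains 5; hence (1,2) = 4.
Row 2 needs a 2, and only (2,2) is open for it.
The 3 cells of cage f must have sum 9, so (1,3) = 3.
Row 1 now contains 3, leaving (1,4) = 1.
The 3 cells of cage f must have sum 9; hence (2,3) = 4.
Column 4 now contains 1; hence (2,4) = 3.
Column 3 now contains 4, leaving (3,3) = 2.
2 is placed in row 3, which forces (3,4) = 4.
Column 2 now contains 2; hence (4,2) = 1.
Column 4 already has 4, leaving (4,4) = 2.
Column 2 now contains 1; hence (5,2) = 3.
Column 3 now contains 2, which forces (5,3) = 1.
3 is placed in row 2, which forces (2,1) = 1.
Row 2 already has 1, leaving (2,5) = 5.
The two cells of cage k must have sum 4, so (3,1) = 3.
Column 2 now contains 3, which forces (3,2) = 5.
Column 5 now contains 5, which forces (3,5) = 1.
Row 4 already has 2, which forces (4,1) = 4.
Row 5 now contains 1, so (5,1) = 2.
Filled in: 5 4 3 1 2 / 1 2 4 3 5 / 3 5 2 4 1 / 4 1 5 2 3 / 2 3 1 5 4.

5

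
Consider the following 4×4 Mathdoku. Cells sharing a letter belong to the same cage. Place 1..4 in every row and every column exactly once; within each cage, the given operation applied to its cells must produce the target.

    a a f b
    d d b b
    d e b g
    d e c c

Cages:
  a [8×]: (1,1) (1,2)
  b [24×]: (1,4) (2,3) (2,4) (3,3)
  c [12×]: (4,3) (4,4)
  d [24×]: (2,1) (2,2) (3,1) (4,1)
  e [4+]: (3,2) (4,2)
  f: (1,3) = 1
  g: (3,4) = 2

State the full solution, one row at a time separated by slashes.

4 2 1 3 / 3 4 2 1 / 1 3 4 2 / 2 1 3 4

Cage f is a single given cell, leaving (1,3) = 1.
G is a freebie; hence (3,4) = 2.
The 4 cells of cage b must have product 24, so (2,3) = 2.
The 4 cells of cage b must have product 24, leaving (2,4) = 1.
Cage d needs product 24, so (3,1) = 1.
Row 3 now contains 1, which forces (3,2) = 3.
Row 3 already has 3, so (3,3) = 4.
Cage d has product 24, so (4,1) = 2.
Column 2 already has 3, which forces (4,2) = 1.
4 is placed in column 3; hence (4,3) = 3.
Row 4 already has 3, which forces (4,4) = 4.
2 is placed in column 1; hence (1,1) = 4.
Cage a's pair has product 8, so (1,2) = 2.
Column 4 already has 4, so (1,4) = 3.
Cage d has product 24, so (2,1) = 3.
Column 2 already has 3; hence (2,2) = 4.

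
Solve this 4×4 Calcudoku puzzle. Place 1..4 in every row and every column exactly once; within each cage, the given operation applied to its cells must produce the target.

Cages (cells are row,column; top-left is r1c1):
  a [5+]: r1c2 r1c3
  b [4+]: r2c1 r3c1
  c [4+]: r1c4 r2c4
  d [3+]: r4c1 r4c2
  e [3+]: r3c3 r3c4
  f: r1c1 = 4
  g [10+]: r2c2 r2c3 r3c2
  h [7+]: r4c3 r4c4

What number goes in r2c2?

2

Cage f is a single given cell, which forces r1c1 = 4.
Row 1 needs a 1, and only r1c4 is open for it.
Column 4 now contains 1; hence r2c4 = 3.
Cage e needs two cells with sum 3, which forces r3c3 = 1.
Column 4 now contains 1, so r3c4 = 2.
3 is placed in column 4, so r4c4 = 4.
Row 2 already has 3, so r2c1 = 1.
The 3 cells of cage g must have sum 10, leaving r2c2 = 2.
Row 2 already has 3, so r2c3 = 4.
1 is placed in row 3; hence r3c1 = 3.
Cage g has sum 10, so r3c2 = 4.
1 is placed in column 1, leaving r4c1 = 2.
2 is placed in column 2; hence r4c2 = 1.
Row 4 already has 4, leaving r4c3 = 3.
2 is placed in column 2; hence r1c2 = 3.
Column 3 now contains 3; hence r1c3 = 2.
The full grid is 4 3 2 1 / 1 2 4 3 / 3 4 1 2 / 2 1 3 4.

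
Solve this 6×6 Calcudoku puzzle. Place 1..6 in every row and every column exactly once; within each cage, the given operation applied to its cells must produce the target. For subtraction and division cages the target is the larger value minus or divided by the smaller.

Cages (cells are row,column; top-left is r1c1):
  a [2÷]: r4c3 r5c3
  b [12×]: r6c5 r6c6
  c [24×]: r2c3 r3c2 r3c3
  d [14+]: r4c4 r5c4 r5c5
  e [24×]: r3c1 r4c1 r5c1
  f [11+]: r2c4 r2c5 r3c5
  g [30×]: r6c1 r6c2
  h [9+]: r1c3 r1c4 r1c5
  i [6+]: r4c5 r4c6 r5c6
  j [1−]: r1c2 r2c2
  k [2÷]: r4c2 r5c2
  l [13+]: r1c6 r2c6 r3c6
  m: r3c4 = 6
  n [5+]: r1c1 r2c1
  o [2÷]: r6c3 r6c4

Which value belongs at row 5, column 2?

2

M is a freebie; hence r3c4 = 6.
Row 4 needs a 5, and only r4c4 is open for it.
In row 5, 5 can only go at r5c5, so r5c5 = 5.
The 3 cells of cage d must have sum 14, which forces r5c4 = 4.
The 3 cells of cage f must have sum 11, leaving r2c5 = 6.
Cage l needs sum 13; hence r1c6 = 6.
In row 3, 1 can only go at r3c1, so r3c1 = 1.
Cage e has product 24; hence r4c1 = 4.
Cage e has product 24, leaving r5c1 = 6.
6 is placed in column 1, which forces r6c1 = 5.
Row 6 now contains 5, so r6c2 = 6.
Row 3 needs a 5, and only r3c6 is open for it.
Cage l has sum 13, which forces r2c6 = 2.
The two cells of cage n must have sum 5, leaving r1c1 = 2.
2 is placed in row 2, leaving r2c1 = 3.
Row 2 now contains 3; hence r2c3 = 4.
Row 2 now contains 3, leaving r2c4 = 1.
The 3 cells of cage i must have sum 6, leaving r4c5 = 2.
1 is placed in column 4; hence r6c4 = 2.
The two cells of cage j must have difference 1, which forces r1c2 = 4.
The 3 cells of cage h must have sum 9, which forces r1c3 = 5.
1 is placed in column 4, so r1c4 = 3.
The 3 cells of cage h must have sum 9, which forces r1c5 = 1.
Row 2 now contains 1; hence r2c2 = 5.
Column 5 already has 2, which forces r3c5 = 4.
Row 4 now contains 2; hence r4c2 = 1.
1 is placed in row 4, which forces r4c3 = 6.
1 is placed in row 4, leaving r4c6 = 3.
The two cells of cage k must have quotient 2, so r5c2 = 2.
2 is placed in row 5; hence r5c3 = 3.
Column 6 now contains 3, so r5c6 = 1.
2 is placed in row 6, leaving r6c3 = 1.
Column 5 already has 4, so r6c5 = 3.
Column 6 now contains 3, which forces r6c6 = 4.
Column 2 already has 2, leaving r3c2 = 3.
3 is placed in column 3, leaving r3c3 = 2.
Filled in: 2 4 5 3 1 6 / 3 5 4 1 6 2 / 1 3 2 6 4 5 / 4 1 6 5 2 3 / 6 2 3 4 5 1 / 5 6 1 2 3 4.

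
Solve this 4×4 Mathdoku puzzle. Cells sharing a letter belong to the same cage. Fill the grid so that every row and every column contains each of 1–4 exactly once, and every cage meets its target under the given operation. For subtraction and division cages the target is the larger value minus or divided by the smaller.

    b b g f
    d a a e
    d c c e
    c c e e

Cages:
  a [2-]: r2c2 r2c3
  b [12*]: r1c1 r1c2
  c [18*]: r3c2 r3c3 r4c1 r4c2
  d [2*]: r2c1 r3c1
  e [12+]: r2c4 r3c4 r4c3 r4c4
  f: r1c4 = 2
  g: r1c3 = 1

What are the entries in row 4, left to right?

3 2 4 1

G is a freebie, which forces r1c3 = 1.
Cage f is a single given cell; hence r1c4 = 2.
Cage e needs sum 12, leaving r4c3 = 4.
In row 3, 4 can only go at r3c4, so r3c4 = 4.
In row 2, 4 can only go at r2c2, so r2c2 = 4.
The two cells of cage b must have product 12, which forces r1c1 = 4.
Column 2 already has 4; hence r1c2 = 3.
The two cells of cage a must have difference 2, which forces r2c3 = 2.
Column 3 now contains 2; hence r3c3 = 3.
2 is placed in row 2, leaving r2c1 = 1.
Row 2 now contains 1, so r2c4 = 3.
The two cells of cage d must have product 2, so r3c1 = 2.
Row 3 already has 2, so r3c2 = 1.
The 4 cells of cage c must have product 18; hence r4c1 = 3.
1 is placed in column 2, so r4c2 = 2.
Column 4 now contains 3, which forces r4c4 = 1.
Filled in: 4 3 1 2 / 1 4 2 3 / 2 1 3 4 / 3 2 4 1.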